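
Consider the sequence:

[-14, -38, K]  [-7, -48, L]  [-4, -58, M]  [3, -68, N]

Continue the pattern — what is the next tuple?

[6, -78, O]

First entry — alternating steps +7, +3, +7, +3, …: -14, -7, -4, 3 → 6.
Second entry: −10 each step; -38, -48, -58, -68 → -78.
Letter — letters move forward 1 place in the alphabet: K, L, M, N → O.
So the next tuple is [6, -78, O].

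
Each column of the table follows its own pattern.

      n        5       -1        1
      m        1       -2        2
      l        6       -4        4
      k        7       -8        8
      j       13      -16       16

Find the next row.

Letter goes n, m, l, k, j → i (letters move back 1 place in the alphabet).
Second component: 5, 1, 6, 7, 13 → 20 (each term is the sum of the two before it).
Third component: -1, -2, -4, -8, -16 → -32 (×2 each step).
Fourth component — always the negative of the third component: 1, 2, 4, 8, 16 → 32.
Putting it together: i  20  -32  32.

i  20  -32  32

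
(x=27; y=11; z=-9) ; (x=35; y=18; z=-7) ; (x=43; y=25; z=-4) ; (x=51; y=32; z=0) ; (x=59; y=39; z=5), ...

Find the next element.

X: 27, 35, 43, 51, 59 → 67 (+8 each step).
Y: +7 each step; 11, 18, 25, 32, 39 → 46.
Z: differences are 2, 3, 4, … (increasing by 1 each time), so -9, -7, -4, 0, 5 → 11.
So the next element is (x=67; y=46; z=11).

(x=67; y=46; z=11)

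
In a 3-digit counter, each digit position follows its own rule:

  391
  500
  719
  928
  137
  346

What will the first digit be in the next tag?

5

For the first digit, +2 each step, mod 10: 3, 5, 7, 9, 1, 3 → 5.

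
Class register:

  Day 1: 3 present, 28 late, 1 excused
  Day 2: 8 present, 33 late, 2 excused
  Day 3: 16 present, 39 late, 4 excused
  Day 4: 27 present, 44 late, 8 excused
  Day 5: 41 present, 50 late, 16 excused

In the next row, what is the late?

Late: alternating steps +5, +6, +5, +6, …, so 28, 33, 39, 44, 50 → 55.

55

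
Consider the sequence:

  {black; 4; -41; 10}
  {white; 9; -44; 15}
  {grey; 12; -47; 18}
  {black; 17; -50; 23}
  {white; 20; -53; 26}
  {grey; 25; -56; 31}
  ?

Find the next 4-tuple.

Shade: black, white, grey, black, white, grey → black (repeats black → white → grey).
Second value: alternating steps +5, +3, +5, +3, …, so 4, 9, 12, 17, 20, 25 → 28.
Third value: −3 each step; -41, -44, -47, -50, -53, -56 → -59.
Fourth value — always 6 more than the second value: 10, 15, 18, 23, 26, 31 → 34.
Combining the parts gives {black; 28; -59; 34}.

{black; 28; -59; 34}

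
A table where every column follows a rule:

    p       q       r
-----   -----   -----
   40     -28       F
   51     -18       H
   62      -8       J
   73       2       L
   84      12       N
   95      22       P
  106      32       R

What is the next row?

117  42  T

Column p goes 40, 51, 62, 73, 84, 95, 106 → 117 (+11 each step).
Column q: -28, -18, -8, 2, 12, 22, 32 → 42 (+10 each step).
Column r: F, H, J, L, N, P, R → T (letters move forward 2 places in the alphabet).
So the next row is 117  42  T.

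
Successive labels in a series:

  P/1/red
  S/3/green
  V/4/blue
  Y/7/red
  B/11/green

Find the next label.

E/18/blue

Letter: letters move forward 3 places in the alphabet, wrapping Z→A; P, S, V, Y, B → E.
Second component: each term is the sum of the two before it, so 1, 3, 4, 7, 11 → 18.
Colour: repeats red → green → blue; red, green, blue, red, green → blue.
Putting it together: E/18/blue.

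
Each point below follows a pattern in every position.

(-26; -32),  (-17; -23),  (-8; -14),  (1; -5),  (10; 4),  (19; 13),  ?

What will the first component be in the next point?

First component: -26, -17, -8, 1, 10, 19 → 28 (+9 each step).
Second component — always 6 less than the first component: -32, -23, -14, -5, 4, 13 → 22.

28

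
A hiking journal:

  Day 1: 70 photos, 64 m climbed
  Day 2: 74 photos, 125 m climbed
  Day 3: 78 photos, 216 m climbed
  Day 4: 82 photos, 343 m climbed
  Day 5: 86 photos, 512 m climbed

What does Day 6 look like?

90 photos, 729 m climbed

Photos: 70, 74, 78, 82, 86 → 90 (+4 each step).
M climbed goes 64, 125, 216, 343, 512 → 729 (perfect cubes: 4³, 5³, 6³, …).
Putting it together: 90 photos, 729 m climbed.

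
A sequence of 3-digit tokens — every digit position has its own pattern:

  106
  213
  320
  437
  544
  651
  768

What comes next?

First digit goes 1, 2, 3, 4, 5, 6, 7 → 8 (+1 each step, mod 10).
Second digit: 0, 1, 2, 3, 4, 5, 6 → 7 (+1 each step, mod 10).
Third digit: −3 each step, mod 10, so 6, 3, 0, 7, 4, 1, 8 → 5.
Combining the parts gives 875.

875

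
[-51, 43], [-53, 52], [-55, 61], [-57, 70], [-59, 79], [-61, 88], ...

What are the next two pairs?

First value: −2 each step, so -51, -53, -55, -57, -59, -61 → -63 → -65.
Second value: +9 each step, so 43, 52, 61, 70, 79, 88 → 97 → 106.
So the next two pairs are [-63, 97] and [-65, 106].

[-63, 97], [-65, 106]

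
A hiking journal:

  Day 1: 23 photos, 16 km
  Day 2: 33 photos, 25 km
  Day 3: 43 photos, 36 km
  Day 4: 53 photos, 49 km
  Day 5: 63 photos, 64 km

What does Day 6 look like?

73 photos, 81 km

Photos: +10 each step; 23, 33, 43, 53, 63 → 73.
Km: perfect squares: 4², 5², 6², …; 16, 25, 36, 49, 64 → 81.
Putting it together: 73 photos, 81 km.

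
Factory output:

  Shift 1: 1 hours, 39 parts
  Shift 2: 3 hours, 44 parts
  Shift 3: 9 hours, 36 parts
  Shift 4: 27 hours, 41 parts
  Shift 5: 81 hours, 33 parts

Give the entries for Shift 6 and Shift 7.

243 hours, 38 parts; 729 hours, 30 parts

Hours: ×3 each step; 1, 3, 9, 27, 81 → 243 → 729.
Parts: alternating steps +5, −8, +5, −8, …; 39, 44, 36, 41, 33 → 38 → 30.
So the next two lines are 243 hours, 38 parts and 729 hours, 30 parts.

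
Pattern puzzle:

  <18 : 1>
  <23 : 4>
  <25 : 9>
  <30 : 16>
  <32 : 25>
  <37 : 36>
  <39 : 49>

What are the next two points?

First component: alternating steps +5, +2, +5, +2, …; 18, 23, 25, 30, 32, 37, 39 → 44 → 46.
For the second component, perfect squares: 1², 2², 3², …: 1, 4, 9, 16, 25, 36, 49 → 64 → 81.
Putting the parts together: <44 : 64> and then <46 : 81>.

<44 : 64>, <46 : 81>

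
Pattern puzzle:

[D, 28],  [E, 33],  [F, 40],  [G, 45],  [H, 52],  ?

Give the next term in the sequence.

[I, 57]

Letter: letters move forward 1 place in the alphabet; D, E, F, G, H → I.
Second entry — alternating steps +5, +7, +5, +7, …: 28, 33, 40, 45, 52 → 57.
Combining the parts gives [I, 57].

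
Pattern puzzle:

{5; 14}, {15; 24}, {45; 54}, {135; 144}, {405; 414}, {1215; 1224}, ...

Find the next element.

{3645; 3654}

First coordinate: 5, 15, 45, 135, 405, 1215 → 3645 (×3 each step).
Second coordinate: 14, 24, 54, 144, 414, 1224 → 3654 (always 9 more than the first coordinate).
Putting it together: {3645; 3654}.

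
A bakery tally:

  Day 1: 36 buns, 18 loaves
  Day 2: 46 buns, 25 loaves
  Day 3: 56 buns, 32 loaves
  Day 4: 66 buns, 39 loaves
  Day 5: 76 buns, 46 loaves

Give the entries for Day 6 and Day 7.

86 buns, 53 loaves; 96 buns, 60 loaves

For the buns, +10 each step: 36, 46, 56, 66, 76 → 86 → 96.
Loaves: 18, 25, 32, 39, 46 → 53 → 60 (+7 each step).
Putting the parts together: 86 buns, 53 loaves and then 96 buns, 60 loaves.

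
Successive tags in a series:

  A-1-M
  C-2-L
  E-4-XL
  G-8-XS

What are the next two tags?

Letter: A, C, E, G → I → K (letters move forward 2 places in the alphabet).
Second component: ×2 each step; 1, 2, 4, 8 → 16 → 32.
For the size, runs through clothing sizes XS→XL: M, L, XL, XS → S → M.
So the next two tags are I-16-S and K-32-M.

I-16-S, K-32-M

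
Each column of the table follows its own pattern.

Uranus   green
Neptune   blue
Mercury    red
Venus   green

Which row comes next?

Earth  blue

Planet: runs through the planets Mercury→Neptune, so Uranus, Neptune, Mercury, Venus → Earth.
Colour goes green, blue, red, green → blue (repeats green → blue → red).
So the next row is Earth  blue.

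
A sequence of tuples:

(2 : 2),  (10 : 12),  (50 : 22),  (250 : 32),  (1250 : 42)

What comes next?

(6250 : 52)

First part: ×5 each step, so 2, 10, 50, 250, 1250 → 6250.
For the second part, +10 each step: 2, 12, 22, 32, 42 → 52.
Putting it together: (6250 : 52).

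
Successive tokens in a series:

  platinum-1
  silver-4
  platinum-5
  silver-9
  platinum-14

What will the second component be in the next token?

23

Metal: alternates platinum ↔ silver; platinum, silver, platinum, silver, platinum → silver.
For the second component, each term is the sum of the two before it: 1, 4, 5, 9, 14 → 23.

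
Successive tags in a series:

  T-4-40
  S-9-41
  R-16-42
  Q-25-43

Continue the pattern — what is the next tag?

P-36-44

For the letter, letters move back 1 place in the alphabet: T, S, R, Q → P.
For the second component, perfect squares: 2², 3², 4², …: 4, 9, 16, 25 → 36.
For the third component, +1 each step: 40, 41, 42, 43 → 44.
Combining the parts gives P-36-44.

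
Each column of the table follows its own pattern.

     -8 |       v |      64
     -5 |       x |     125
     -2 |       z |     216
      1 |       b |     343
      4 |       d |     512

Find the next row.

First component — +3 each step: -8, -5, -2, 1, 4 → 7.
Letter goes v, x, z, b, d → f (letters move forward 2 places in the alphabet, wrapping Z→A).
Third component — perfect cubes: 4³, 5³, 6³, …: 64, 125, 216, 343, 512 → 729.
So the next row is 7  f  729.

7  f  729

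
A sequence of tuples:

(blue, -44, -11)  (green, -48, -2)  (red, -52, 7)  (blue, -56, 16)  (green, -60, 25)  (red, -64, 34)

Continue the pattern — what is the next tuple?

For the colour, repeats blue → green → red: blue, green, red, blue, green, red → blue.
For the second part, −4 each step: -44, -48, -52, -56, -60, -64 → -68.
Third part — +9 each step: -11, -2, 7, 16, 25, 34 → 43.
Putting it together: (blue, -68, 43).

(blue, -68, 43)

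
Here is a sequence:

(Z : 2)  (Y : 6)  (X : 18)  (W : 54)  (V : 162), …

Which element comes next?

(U : 486)

Letter goes Z, Y, X, W, V → U (letters move back 1 place in the alphabet).
Second entry: 2, 6, 18, 54, 162 → 486 (×3 each step).
Putting it together: (U : 486).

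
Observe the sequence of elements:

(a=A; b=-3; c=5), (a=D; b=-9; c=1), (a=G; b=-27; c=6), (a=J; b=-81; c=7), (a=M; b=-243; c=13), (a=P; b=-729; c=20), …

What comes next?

(a=S; b=-2187; c=33)

A goes A, D, G, J, M, P → S (letters move forward 3 places in the alphabet).
B — ×3 each step: -3, -9, -27, -81, -243, -729 → -2187.
For the c, each term is the sum of the two before it: 5, 1, 6, 7, 13, 20 → 33.
Combining the parts gives (a=S; b=-2187; c=33).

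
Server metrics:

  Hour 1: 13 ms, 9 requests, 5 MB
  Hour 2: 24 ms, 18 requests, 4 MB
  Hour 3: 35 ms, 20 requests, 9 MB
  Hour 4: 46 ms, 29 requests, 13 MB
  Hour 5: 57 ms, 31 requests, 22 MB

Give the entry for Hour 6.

Ms: +11 each step, so 13, 24, 35, 46, 57 → 68.
Requests: alternating steps +9, +2, +9, +2, …, so 9, 18, 20, 29, 31 → 40.
MB: each term is the sum of the two before it; 5, 4, 9, 13, 22 → 35.
Putting it together: 68 ms, 40 requests, 35 MB.

68 ms, 40 requests, 35 MB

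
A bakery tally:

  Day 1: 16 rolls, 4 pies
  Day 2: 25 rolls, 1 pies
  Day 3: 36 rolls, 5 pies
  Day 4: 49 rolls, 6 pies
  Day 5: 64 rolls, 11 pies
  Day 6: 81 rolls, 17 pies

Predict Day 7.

Rolls — perfect squares: 4², 5², 6², …: 16, 25, 36, 49, 64, 81 → 100.
Pies: each term is the sum of the two before it; 4, 1, 5, 6, 11, 17 → 28.
So the next record is 100 rolls, 28 pies.

100 rolls, 28 pies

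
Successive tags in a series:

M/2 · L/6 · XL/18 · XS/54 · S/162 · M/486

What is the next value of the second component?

1458

Second component: ×3 each step; 2, 6, 18, 54, 162, 486 → 1458.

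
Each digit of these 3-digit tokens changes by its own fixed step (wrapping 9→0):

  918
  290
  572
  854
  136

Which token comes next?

418

For the first digit, +3 each step, mod 10: 9, 2, 5, 8, 1 → 4.
Second digit goes 1, 9, 7, 5, 3 → 1 (−2 each step, mod 10).
Third digit — +2 each step, mod 10: 8, 0, 2, 4, 6 → 8.
Combining the parts gives 418.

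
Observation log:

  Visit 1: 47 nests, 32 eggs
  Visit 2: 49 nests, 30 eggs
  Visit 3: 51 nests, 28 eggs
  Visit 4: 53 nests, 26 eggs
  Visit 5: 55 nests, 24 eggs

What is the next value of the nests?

Nests: +2 each step, so 47, 49, 51, 53, 55 → 57.

57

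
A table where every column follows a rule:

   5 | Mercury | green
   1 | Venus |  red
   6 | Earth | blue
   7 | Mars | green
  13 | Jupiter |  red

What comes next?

20  Saturn  blue

First component: 5, 1, 6, 7, 13 → 20 (each term is the sum of the two before it).
Planet: Mercury, Venus, Earth, Mars, Jupiter → Saturn (runs through the planets Mercury→Neptune).
Colour: repeats green → red → blue; green, red, blue, green, red → blue.
Putting it together: 20  Saturn  blue.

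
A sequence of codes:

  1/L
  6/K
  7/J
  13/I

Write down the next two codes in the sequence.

20/H then 33/G

First component: each term is the sum of the two before it; 1, 6, 7, 13 → 20 → 33.
Letter goes L, K, J, I → H → G (letters move back 1 place in the alphabet).
So the next two codes are 20/H and 33/G.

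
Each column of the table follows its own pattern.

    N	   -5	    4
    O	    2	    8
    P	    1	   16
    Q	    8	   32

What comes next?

For the letter, letters move forward 1 place in the alphabet: N, O, P, Q → R.
Second component — alternating steps +7, −1, +7, −1, …: -5, 2, 1, 8 → 7.
Third component: 4, 8, 16, 32 → 64 (×2 each step).
Putting it together: R  7  64.

R  7  64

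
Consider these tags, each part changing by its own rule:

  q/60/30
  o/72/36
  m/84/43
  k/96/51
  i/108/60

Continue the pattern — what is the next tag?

g/120/70

Letter — letters move back 2 places in the alphabet: q, o, m, k, i → g.
For the second component, +12 each step: 60, 72, 84, 96, 108 → 120.
Third component: differences are 6, 7, 8, … (increasing by 1 each time), so 30, 36, 43, 51, 60 → 70.
Putting it together: g/120/70.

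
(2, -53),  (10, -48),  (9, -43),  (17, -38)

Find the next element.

First component: 2, 10, 9, 17 → 16 (alternating steps +8, −1, +8, −1, …).
Second component: +5 each step, so -53, -48, -43, -38 → -33.
So the next element is (16, -33).

(16, -33)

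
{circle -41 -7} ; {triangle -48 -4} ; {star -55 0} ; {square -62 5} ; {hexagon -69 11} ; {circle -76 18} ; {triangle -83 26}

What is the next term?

{star -90 35}

Shape: repeats circle → triangle → star → square → hexagon, so circle, triangle, star, square, hexagon, circle, triangle → star.
Second coordinate: -41, -48, -55, -62, -69, -76, -83 → -90 (−7 each step).
Third coordinate: -7, -4, 0, 5, 11, 18, 26 → 35 (differences are 3, 4, 5, … (increasing by 1 each time)).
Putting it together: {star -90 35}.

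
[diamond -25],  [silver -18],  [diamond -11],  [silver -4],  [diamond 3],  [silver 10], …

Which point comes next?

[diamond 17]

Rank goes diamond, silver, diamond, silver, diamond, silver → diamond (alternates diamond ↔ silver).
Second coordinate: +7 each step; -25, -18, -11, -4, 3, 10 → 17.
So the next point is [diamond 17].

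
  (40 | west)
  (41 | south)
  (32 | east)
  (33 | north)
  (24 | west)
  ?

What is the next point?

For the first component, alternating steps +1, −9, +1, −9, …: 40, 41, 32, 33, 24 → 25.
Direction goes west, south, east, north, west → south (repeats west → south → east → north).
Putting it together: (25 | south).

(25 | south)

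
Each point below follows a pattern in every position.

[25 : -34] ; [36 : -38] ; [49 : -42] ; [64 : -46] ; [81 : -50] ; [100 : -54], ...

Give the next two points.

For the first part, perfect squares: 5², 6², 7², …: 25, 36, 49, 64, 81, 100 → 121 → 144.
Second part: −4 each step; -34, -38, -42, -46, -50, -54 → -58 → -62.
So the next two points are [121 : -58] and [144 : -62].

[121 : -58], [144 : -62]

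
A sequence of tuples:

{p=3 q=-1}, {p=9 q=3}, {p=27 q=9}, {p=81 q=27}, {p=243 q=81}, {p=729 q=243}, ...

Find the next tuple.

{p=2187 q=729}

P: ×3 each step, so 3, 9, 27, 81, 243, 729 → 2187.
Q: always the previous value of the p; -1, 3, 9, 27, 81, 243 → 729.
Putting it together: {p=2187 q=729}.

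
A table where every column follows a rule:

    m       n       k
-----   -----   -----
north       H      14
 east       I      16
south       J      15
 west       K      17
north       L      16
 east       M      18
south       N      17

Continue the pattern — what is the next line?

west  O  19

Column m: repeats north → east → south → west, so north, east, south, west, north, east, south → west.
Column n: letters move forward 1 place in the alphabet, so H, I, J, K, L, M, N → O.
For the column k, alternating steps +2, −1, +2, −1, …: 14, 16, 15, 17, 16, 18, 17 → 19.
Putting it together: west  O  19.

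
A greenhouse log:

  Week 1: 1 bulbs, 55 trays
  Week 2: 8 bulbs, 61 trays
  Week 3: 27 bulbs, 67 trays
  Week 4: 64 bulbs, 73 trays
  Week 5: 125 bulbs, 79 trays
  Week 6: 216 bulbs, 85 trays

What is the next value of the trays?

91

Bulbs: perfect cubes: 1³, 2³, 3³, …, so 1, 8, 27, 64, 125, 216 → 343.
Trays: +6 each step; 55, 61, 67, 73, 79, 85 → 91.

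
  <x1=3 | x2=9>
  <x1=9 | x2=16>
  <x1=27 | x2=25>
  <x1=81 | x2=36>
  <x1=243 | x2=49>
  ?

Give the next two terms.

For the x1, ×3 each step: 3, 9, 27, 81, 243 → 729 → 2187.
X2 — perfect squares: 3², 4², 5², …: 9, 16, 25, 36, 49 → 64 → 81.
Putting the parts together: <x1=729 | x2=64> and then <x1=2187 | x2=81>.

<x1=729 | x2=64>, <x1=2187 | x2=81>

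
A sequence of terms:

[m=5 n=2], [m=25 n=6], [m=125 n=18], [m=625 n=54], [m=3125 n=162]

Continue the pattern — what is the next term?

M: 5, 25, 125, 625, 3125 → 15625 (×5 each step).
N goes 2, 6, 18, 54, 162 → 486 (×3 each step).
Combining the parts gives [m=15625 n=486].

[m=15625 n=486]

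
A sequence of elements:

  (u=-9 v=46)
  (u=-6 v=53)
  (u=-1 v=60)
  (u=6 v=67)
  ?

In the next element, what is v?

74

V — +7 each step: 46, 53, 60, 67 → 74.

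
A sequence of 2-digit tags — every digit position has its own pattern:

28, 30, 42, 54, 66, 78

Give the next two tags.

First digit: +1 each step, mod 10, so 2, 3, 4, 5, 6, 7 → 8 → 9.
Second digit: 8, 0, 2, 4, 6, 8 → 0 → 2 (+2 each step, mod 10).
So the next two tags are 80 and 92.

80 then 92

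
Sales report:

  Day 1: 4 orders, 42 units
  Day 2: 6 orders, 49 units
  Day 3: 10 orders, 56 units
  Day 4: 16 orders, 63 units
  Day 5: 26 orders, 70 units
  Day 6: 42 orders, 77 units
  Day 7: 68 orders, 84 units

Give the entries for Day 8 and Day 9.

110 orders, 91 units; 178 orders, 98 units

For the orders, each term is the sum of the two before it: 4, 6, 10, 16, 26, 42, 68 → 110 → 178.
For the units, +7 each step: 42, 49, 56, 63, 70, 77, 84 → 91 → 98.
So the next two rows are 110 orders, 91 units and 178 orders, 98 units.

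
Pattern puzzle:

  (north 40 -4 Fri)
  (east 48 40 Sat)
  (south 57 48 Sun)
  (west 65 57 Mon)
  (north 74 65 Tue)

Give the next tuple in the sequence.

(east 82 74 Wed)

Direction: north, east, south, west, north → east (repeats north → east → south → west).
Second component: 40, 48, 57, 65, 74 → 82 (alternating steps +8, +9, +8, +9, …).
Third component — always the previous value of the second component: -4, 40, 48, 57, 65 → 74.
Day: runs through the weekdays Mon→Sun; Fri, Sat, Sun, Mon, Tue → Wed.
So the next tuple is (east 82 74 Wed).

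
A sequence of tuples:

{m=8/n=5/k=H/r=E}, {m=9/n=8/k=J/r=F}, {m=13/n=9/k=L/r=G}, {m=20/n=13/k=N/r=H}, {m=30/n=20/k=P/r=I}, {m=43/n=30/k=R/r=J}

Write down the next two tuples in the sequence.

{m=59/n=43/k=T/r=K}, {m=78/n=59/k=V/r=L}

M goes 8, 9, 13, 20, 30, 43 → 59 → 78 (differences are 1, 4, 7, … (increasing by 3 each time)).
N: always the previous value of the m, so 5, 8, 9, 13, 20, 30 → 43 → 59.
K: H, J, L, N, P, R → T → V (letters move forward 2 places in the alphabet).
R goes E, F, G, H, I, J → K → L (letters move forward 1 place in the alphabet).
Putting the parts together: {m=59/n=43/k=T/r=K} and then {m=78/n=59/k=V/r=L}.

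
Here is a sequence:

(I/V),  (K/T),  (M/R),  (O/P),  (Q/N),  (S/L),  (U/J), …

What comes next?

(W/H)

First letter: I, K, M, O, Q, S, U → W (letters move forward 2 places in the alphabet).
For the second letter, letters move back 2 places in the alphabet: V, T, R, P, N, L, J → H.
Putting it together: (W/H).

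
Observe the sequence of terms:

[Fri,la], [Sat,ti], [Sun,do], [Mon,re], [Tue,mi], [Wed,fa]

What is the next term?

[Thu,sol]

Day — runs through the weekdays Mon→Sun: Fri, Sat, Sun, Mon, Tue, Wed → Thu.
Note: la, ti, do, re, mi, fa → sol (runs through the solfège scale do→ti).
So the next term is [Thu,sol].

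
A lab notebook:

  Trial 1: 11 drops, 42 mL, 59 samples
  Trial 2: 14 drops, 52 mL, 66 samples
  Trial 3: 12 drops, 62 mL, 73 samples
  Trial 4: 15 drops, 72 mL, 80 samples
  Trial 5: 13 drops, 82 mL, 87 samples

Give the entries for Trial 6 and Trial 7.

Drops: alternating steps +3, −2, +3, −2, …, so 11, 14, 12, 15, 13 → 16 → 14.
ML: 42, 52, 62, 72, 82 → 92 → 102 (+10 each step).
Samples goes 59, 66, 73, 80, 87 → 94 → 101 (+7 each step).
Putting the parts together: 16 drops, 92 mL, 94 samples and then 14 drops, 102 mL, 101 samples.

16 drops, 92 mL, 94 samples; 14 drops, 102 mL, 101 samples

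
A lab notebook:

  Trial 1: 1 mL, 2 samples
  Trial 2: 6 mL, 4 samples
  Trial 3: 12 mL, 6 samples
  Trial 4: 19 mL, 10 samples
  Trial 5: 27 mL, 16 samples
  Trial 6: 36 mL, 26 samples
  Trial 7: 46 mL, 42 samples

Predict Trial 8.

57 mL, 68 samples

For the mL, differences are 5, 6, 7, … (increasing by 1 each time): 1, 6, 12, 19, 27, 36, 46 → 57.
Samples: each term is the sum of the two before it; 2, 4, 6, 10, 16, 26, 42 → 68.
Putting it together: 57 mL, 68 samples.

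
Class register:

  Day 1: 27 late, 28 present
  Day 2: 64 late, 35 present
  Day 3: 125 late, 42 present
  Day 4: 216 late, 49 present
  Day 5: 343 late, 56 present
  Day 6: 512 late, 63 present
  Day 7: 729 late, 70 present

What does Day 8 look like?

1000 late, 77 present

Late: perfect cubes: 3³, 4³, 5³, …; 27, 64, 125, 216, 343, 512, 729 → 1000.
Present goes 28, 35, 42, 49, 56, 63, 70 → 77 (+7 each step).
So the next record is 1000 late, 77 present.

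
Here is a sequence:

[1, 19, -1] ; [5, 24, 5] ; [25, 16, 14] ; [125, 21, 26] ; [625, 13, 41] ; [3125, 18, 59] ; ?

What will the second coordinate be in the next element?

10

First coordinate: ×5 each step, so 1, 5, 25, 125, 625, 3125 → 15625.
Second coordinate: 19, 24, 16, 21, 13, 18 → 10 (alternating steps +5, −8, +5, −8, …).
Third coordinate: -1, 5, 14, 26, 41, 59 → 80 (differences are 6, 9, 12, … (increasing by 3 each time)).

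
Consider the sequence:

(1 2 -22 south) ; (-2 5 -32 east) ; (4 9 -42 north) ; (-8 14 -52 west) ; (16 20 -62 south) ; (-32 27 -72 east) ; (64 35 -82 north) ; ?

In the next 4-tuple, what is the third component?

-92

Third component: −10 each step, so -22, -32, -42, -52, -62, -72, -82 → -92.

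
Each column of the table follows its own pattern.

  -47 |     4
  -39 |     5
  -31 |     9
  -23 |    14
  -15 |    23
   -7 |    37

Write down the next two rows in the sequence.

1  60; 9  97

For the first component, +8 each step: -47, -39, -31, -23, -15, -7 → 1 → 9.
Second component: each term is the sum of the two before it, so 4, 5, 9, 14, 23, 37 → 60 → 97.
Putting the parts together: 1  60 and then 9  97.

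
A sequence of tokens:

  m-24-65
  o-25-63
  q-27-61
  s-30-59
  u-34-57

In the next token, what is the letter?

Letter: m, o, q, s, u → w (letters move forward 2 places in the alphabet).

w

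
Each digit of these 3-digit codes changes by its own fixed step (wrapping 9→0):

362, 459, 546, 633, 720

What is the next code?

First digit: 3, 4, 5, 6, 7 → 8 (+1 each step, mod 10).
Second digit — −1 each step, mod 10: 6, 5, 4, 3, 2 → 1.
Third digit goes 2, 9, 6, 3, 0 → 7 (−3 each step, mod 10).
Combining the parts gives 817.

817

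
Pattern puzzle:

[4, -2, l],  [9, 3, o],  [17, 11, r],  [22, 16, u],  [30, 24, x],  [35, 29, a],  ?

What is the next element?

[43, 37, d]

First entry: alternating steps +5, +8, +5, +8, …; 4, 9, 17, 22, 30, 35 → 43.
Second entry: always 6 less than the first entry; -2, 3, 11, 16, 24, 29 → 37.
Letter goes l, o, r, u, x, a → d (letters move forward 3 places in the alphabet, wrapping Z→A).
Combining the parts gives [43, 37, d].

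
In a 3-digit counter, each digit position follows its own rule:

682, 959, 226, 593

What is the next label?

860

First digit: +3 each step, mod 10, so 6, 9, 2, 5 → 8.
Second digit — −3 each step, mod 10: 8, 5, 2, 9 → 6.
Third digit: −3 each step, mod 10; 2, 9, 6, 3 → 0.
Combining the parts gives 860.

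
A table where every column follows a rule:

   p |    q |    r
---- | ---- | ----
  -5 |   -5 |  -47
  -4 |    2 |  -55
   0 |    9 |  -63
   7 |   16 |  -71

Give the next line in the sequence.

17  23  -79

Column p: -5, -4, 0, 7 → 17 (differences are 1, 4, 7, … (increasing by 3 each time)).
Column q: +7 each step; -5, 2, 9, 16 → 23.
Column r goes -47, -55, -63, -71 → -79 (−8 each step).
So the next line is 17  23  -79.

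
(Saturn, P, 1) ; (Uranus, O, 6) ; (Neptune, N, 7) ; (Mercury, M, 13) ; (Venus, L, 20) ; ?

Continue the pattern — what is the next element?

For the planet, runs through the planets Mercury→Neptune: Saturn, Uranus, Neptune, Mercury, Venus → Earth.
Letter — letters move back 1 place in the alphabet: P, O, N, M, L → K.
Third component goes 1, 6, 7, 13, 20 → 33 (each term is the sum of the two before it).
Putting it together: (Earth, K, 33).

(Earth, K, 33)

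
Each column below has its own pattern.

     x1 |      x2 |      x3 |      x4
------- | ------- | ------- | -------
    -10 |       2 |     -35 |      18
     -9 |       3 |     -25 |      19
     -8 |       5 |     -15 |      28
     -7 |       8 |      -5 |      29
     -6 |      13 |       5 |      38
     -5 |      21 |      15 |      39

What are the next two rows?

Column x1: +1 each step; -10, -9, -8, -7, -6, -5 → -4 → -3.
Column x2: 2, 3, 5, 8, 13, 21 → 34 → 55 (each term is the sum of the two before it).
For the column x3, +10 each step: -35, -25, -15, -5, 5, 15 → 25 → 35.
Column x4: alternating steps +1, +9, +1, +9, …, so 18, 19, 28, 29, 38, 39 → 48 → 49.
Putting the parts together: -4  34  25  48 and then -3  55  35  49.

-4  34  25  48; -3  55  35  49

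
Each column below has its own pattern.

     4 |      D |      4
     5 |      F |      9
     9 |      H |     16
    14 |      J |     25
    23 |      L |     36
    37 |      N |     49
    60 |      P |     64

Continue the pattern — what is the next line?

97  R  81

For the first component, each term is the sum of the two before it: 4, 5, 9, 14, 23, 37, 60 → 97.
Letter: D, F, H, J, L, N, P → R (letters move forward 2 places in the alphabet).
For the third component, perfect squares: 2², 3², 4², …: 4, 9, 16, 25, 36, 49, 64 → 81.
Putting it together: 97  R  81.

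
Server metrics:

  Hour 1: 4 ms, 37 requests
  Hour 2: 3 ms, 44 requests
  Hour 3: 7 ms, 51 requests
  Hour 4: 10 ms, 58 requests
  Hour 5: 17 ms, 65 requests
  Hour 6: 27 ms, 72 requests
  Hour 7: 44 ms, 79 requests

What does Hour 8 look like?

71 ms, 86 requests

For the ms, each term is the sum of the two before it: 4, 3, 7, 10, 17, 27, 44 → 71.
Requests goes 37, 44, 51, 58, 65, 72, 79 → 86 (+7 each step).
So the next line is 71 ms, 86 requests.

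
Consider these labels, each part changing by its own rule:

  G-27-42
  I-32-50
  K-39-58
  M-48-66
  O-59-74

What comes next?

Q-72-82

Letter — letters move forward 2 places in the alphabet: G, I, K, M, O → Q.
Second component: 27, 32, 39, 48, 59 → 72 (differences are 5, 7, 9, … (increasing by 2 each time)).
Third component — +8 each step: 42, 50, 58, 66, 74 → 82.
Putting it together: Q-72-82.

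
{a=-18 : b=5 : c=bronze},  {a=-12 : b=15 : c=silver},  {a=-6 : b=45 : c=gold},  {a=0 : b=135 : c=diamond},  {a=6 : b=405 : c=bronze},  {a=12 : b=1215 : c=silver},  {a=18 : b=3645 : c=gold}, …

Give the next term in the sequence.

{a=24 : b=10935 : c=diamond}

A goes -18, -12, -6, 0, 6, 12, 18 → 24 (+6 each step).
For the b, ×3 each step: 5, 15, 45, 135, 405, 1215, 3645 → 10935.
C: bronze, silver, gold, diamond, bronze, silver, gold → diamond (repeats bronze → silver → gold → diamond).
So the next term is {a=24 : b=10935 : c=diamond}.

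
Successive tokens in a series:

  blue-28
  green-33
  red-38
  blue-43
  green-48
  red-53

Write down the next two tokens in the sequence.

Colour: repeats blue → green → red, so blue, green, red, blue, green, red → blue → green.
For the second component, +5 each step: 28, 33, 38, 43, 48, 53 → 58 → 63.
So the next two tokens are blue-58 and green-63.

blue-58 then green-63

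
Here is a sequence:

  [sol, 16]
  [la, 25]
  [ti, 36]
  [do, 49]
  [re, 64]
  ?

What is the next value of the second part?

Note: runs through the solfège scale do→ti, so sol, la, ti, do, re → mi.
Second part goes 16, 25, 36, 49, 64 → 81 (perfect squares: 4², 5², 6², …).

81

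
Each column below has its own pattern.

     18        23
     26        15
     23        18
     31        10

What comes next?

28  13

First component: alternating steps +8, −3, +8, −3, …; 18, 26, 23, 31 → 28.
Second component: together with the first component always sums to 41; 23, 15, 18, 10 → 13.
Putting it together: 28  13.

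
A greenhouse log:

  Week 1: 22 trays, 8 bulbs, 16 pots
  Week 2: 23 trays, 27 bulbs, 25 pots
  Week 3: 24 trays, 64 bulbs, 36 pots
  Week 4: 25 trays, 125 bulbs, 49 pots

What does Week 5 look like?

26 trays, 216 bulbs, 64 pots

For the trays, +1 each step: 22, 23, 24, 25 → 26.
Bulbs: perfect cubes: 2³, 3³, 4³, …, so 8, 27, 64, 125 → 216.
For the pots, perfect squares: 4², 5², 6², …: 16, 25, 36, 49 → 64.
Putting it together: 26 trays, 216 bulbs, 64 pots.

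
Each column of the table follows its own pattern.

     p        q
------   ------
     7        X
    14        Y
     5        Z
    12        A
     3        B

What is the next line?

10  C

Column p — alternating steps +7, −9, +7, −9, …: 7, 14, 5, 12, 3 → 10.
Column q — letters move forward 1 place in the alphabet, wrapping Z→A: X, Y, Z, A, B → C.
Combining the parts gives 10  C.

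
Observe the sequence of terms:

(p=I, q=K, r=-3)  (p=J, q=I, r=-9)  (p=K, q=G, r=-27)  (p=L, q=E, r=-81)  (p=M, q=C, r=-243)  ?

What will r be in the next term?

R: ×3 each step, so -3, -9, -27, -81, -243 → -729.

-729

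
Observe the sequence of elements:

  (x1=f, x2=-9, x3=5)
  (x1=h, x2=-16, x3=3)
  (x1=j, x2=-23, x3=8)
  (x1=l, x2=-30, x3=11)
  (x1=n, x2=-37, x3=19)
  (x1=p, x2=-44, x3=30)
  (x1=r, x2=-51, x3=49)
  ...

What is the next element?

(x1=t, x2=-58, x3=79)

X1: f, h, j, l, n, p, r → t (letters move forward 2 places in the alphabet).
X2 — −7 each step: -9, -16, -23, -30, -37, -44, -51 → -58.
X3 goes 5, 3, 8, 11, 19, 30, 49 → 79 (each term is the sum of the two before it).
Combining the parts gives (x1=t, x2=-58, x3=79).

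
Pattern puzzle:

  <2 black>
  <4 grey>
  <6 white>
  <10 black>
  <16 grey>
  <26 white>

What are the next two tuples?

First coordinate: each term is the sum of the two before it, so 2, 4, 6, 10, 16, 26 → 42 → 68.
Shade: black, grey, white, black, grey, white → black → grey (repeats black → grey → white).
Putting the parts together: <42 black> and then <68 grey>.

<42 black>, <68 grey>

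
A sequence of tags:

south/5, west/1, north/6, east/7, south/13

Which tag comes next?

Direction — repeats south → west → north → east: south, west, north, east, south → west.
Second component: each term is the sum of the two before it; 5, 1, 6, 7, 13 → 20.
Combining the parts gives west/20.

west/20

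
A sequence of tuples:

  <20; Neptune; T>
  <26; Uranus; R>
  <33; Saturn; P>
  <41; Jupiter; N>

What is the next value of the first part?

50

First part goes 20, 26, 33, 41 → 50 (differences are 6, 7, 8, … (increasing by 1 each time)).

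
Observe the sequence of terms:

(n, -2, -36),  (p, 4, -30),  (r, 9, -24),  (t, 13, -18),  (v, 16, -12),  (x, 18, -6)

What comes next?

Letter: n, p, r, t, v, x → z (letters move forward 2 places in the alphabet).
Second coordinate: -2, 4, 9, 13, 16, 18 → 19 (differences are 6, 5, 4, … (decreasing by 1 each time)).
For the third coordinate, +6 each step: -36, -30, -24, -18, -12, -6 → 0.
Putting it together: (z, 19, 0).

(z, 19, 0)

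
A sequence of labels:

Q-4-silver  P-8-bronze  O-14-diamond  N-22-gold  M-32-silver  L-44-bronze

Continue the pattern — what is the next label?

Letter — letters move back 1 place in the alphabet: Q, P, O, N, M, L → K.
Second component goes 4, 8, 14, 22, 32, 44 → 58 (differences are 4, 6, 8, … (increasing by 2 each time)).
Rank: silver, bronze, diamond, gold, silver, bronze → diamond (repeats silver → bronze → diamond → gold).
Combining the parts gives K-58-diamond.

K-58-diamond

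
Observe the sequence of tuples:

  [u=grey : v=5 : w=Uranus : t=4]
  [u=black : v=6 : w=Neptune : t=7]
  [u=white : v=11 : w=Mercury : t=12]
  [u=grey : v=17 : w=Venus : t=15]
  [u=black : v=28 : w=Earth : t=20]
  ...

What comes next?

U: repeats grey → black → white, so grey, black, white, grey, black → white.
For the v, each term is the sum of the two before it: 5, 6, 11, 17, 28 → 45.
W: Uranus, Neptune, Mercury, Venus, Earth → Mars (runs through the planets Mercury→Neptune).
T: alternating steps +3, +5, +3, +5, …; 4, 7, 12, 15, 20 → 23.
So the next tuple is [u=white : v=45 : w=Mars : t=23].

[u=white : v=45 : w=Mars : t=23]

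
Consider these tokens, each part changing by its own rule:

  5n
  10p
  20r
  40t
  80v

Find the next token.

For the first component, ×2 each step: 5, 10, 20, 40, 80 → 160.
For the letter, letters move forward 2 places in the alphabet: n, p, r, t, v → x.
So the next token is 160x.

160x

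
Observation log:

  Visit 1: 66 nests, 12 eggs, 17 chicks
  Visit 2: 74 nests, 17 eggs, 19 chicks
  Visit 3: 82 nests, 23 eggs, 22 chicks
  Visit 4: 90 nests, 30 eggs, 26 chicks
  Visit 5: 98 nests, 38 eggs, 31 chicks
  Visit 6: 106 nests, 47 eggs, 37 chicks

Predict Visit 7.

Nests: +8 each step; 66, 74, 82, 90, 98, 106 → 114.
Eggs: differences are 5, 6, 7, … (increasing by 1 each time), so 12, 17, 23, 30, 38, 47 → 57.
Chicks: differences are 2, 3, 4, … (increasing by 1 each time); 17, 19, 22, 26, 31, 37 → 44.
Combining the parts gives 114 nests, 57 eggs, 44 chicks.

114 nests, 57 eggs, 44 chicks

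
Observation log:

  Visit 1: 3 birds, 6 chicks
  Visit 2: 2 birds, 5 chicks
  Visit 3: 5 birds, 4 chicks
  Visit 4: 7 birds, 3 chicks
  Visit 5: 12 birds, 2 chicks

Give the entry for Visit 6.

Birds: each term is the sum of the two before it; 3, 2, 5, 7, 12 → 19.
Chicks: −1 each step, so 6, 5, 4, 3, 2 → 1.
Combining the parts gives 19 birds, 1 chicks.

19 birds, 1 chicks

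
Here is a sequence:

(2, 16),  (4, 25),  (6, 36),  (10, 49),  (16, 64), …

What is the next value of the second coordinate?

81

Second coordinate: 16, 25, 36, 49, 64 → 81 (perfect squares: 4², 5², 6², …).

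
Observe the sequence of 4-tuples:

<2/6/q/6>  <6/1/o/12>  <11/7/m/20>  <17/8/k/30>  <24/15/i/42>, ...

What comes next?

<32/23/g/56>

First entry goes 2, 6, 11, 17, 24 → 32 (differences are 4, 5, 6, … (increasing by 1 each time)).
Second entry: each term is the sum of the two before it; 6, 1, 7, 8, 15 → 23.
Letter: letters move back 2 places in the alphabet; q, o, m, k, i → g.
Fourth entry goes 6, 12, 20, 30, 42 → 56 (differences are 6, 8, 10, … (increasing by 2 each time)).
Putting it together: <32/23/g/56>.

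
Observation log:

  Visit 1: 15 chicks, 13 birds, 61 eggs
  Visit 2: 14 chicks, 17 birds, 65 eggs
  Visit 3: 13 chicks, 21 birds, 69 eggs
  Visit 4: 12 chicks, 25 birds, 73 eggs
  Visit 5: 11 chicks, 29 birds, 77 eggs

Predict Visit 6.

Chicks: −1 each step; 15, 14, 13, 12, 11 → 10.
Birds: +4 each step, so 13, 17, 21, 25, 29 → 33.
For the eggs, +4 each step: 61, 65, 69, 73, 77 → 81.
Combining the parts gives 10 chicks, 33 birds, 81 eggs.

10 chicks, 33 birds, 81 eggs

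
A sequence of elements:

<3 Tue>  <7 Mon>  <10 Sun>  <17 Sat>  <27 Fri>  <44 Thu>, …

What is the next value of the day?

Day: Tue, Mon, Sun, Sat, Fri, Thu → Wed (runs backward through the weekdays Mon→Sun).

Wed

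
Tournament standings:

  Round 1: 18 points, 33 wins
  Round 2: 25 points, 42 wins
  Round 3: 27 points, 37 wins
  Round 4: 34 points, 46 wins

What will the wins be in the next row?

Points — alternating steps +7, +2, +7, +2, …: 18, 25, 27, 34 → 36.
Wins: 33, 42, 37, 46 → 41 (alternating steps +9, −5, +9, −5, …).

41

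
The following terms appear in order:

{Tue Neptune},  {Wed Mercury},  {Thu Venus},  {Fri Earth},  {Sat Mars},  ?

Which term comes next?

Day: runs through the weekdays Mon→Sun, so Tue, Wed, Thu, Fri, Sat → Sun.
Planet: runs through the planets Mercury→Neptune; Neptune, Mercury, Venus, Earth, Mars → Jupiter.
Combining the parts gives {Sun Jupiter}.

{Sun Jupiter}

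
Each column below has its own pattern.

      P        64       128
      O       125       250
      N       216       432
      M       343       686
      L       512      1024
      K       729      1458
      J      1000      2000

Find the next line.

Letter: P, O, N, M, L, K, J → I (letters move back 1 place in the alphabet).
Second component goes 64, 125, 216, 343, 512, 729, 1000 → 1331 (perfect cubes: 4³, 5³, 6³, …).
Third component: always 2 × the second component; 128, 250, 432, 686, 1024, 1458, 2000 → 2662.
Putting it together: I  1331  2662.

I  1331  2662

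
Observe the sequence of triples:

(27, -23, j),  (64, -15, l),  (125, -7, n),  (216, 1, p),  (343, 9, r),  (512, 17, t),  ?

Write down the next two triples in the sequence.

(729, 25, v), (1000, 33, x)

First entry — perfect cubes: 3³, 4³, 5³, …: 27, 64, 125, 216, 343, 512 → 729 → 1000.
Second entry: -23, -15, -7, 1, 9, 17 → 25 → 33 (+8 each step).
Letter: letters move forward 2 places in the alphabet; j, l, n, p, r, t → v → x.
Putting the parts together: (729, 25, v) and then (1000, 33, x).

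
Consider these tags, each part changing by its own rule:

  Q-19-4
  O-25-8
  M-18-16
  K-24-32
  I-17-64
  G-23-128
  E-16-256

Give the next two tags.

Letter: letters move back 2 places in the alphabet, so Q, O, M, K, I, G, E → C → A.
Second component goes 19, 25, 18, 24, 17, 23, 16 → 22 → 15 (alternating steps +6, −7, +6, −7, …).
Third component: 4, 8, 16, 32, 64, 128, 256 → 512 → 1024 (×2 each step).
So the next two tags are C-22-512 and A-15-1024.

C-22-512 then A-15-1024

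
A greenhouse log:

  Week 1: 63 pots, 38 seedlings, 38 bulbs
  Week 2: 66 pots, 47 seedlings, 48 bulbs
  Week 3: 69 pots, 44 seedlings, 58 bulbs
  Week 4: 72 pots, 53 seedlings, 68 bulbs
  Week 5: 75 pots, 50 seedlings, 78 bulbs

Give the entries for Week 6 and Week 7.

Pots: +3 each step, so 63, 66, 69, 72, 75 → 78 → 81.
Seedlings — alternating steps +9, −3, +9, −3, …: 38, 47, 44, 53, 50 → 59 → 56.
Bulbs: 38, 48, 58, 68, 78 → 88 → 98 (+10 each step).
Putting the parts together: 78 pots, 59 seedlings, 88 bulbs and then 81 pots, 56 seedlings, 98 bulbs.

78 pots, 59 seedlings, 88 bulbs; 81 pots, 56 seedlings, 98 bulbs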